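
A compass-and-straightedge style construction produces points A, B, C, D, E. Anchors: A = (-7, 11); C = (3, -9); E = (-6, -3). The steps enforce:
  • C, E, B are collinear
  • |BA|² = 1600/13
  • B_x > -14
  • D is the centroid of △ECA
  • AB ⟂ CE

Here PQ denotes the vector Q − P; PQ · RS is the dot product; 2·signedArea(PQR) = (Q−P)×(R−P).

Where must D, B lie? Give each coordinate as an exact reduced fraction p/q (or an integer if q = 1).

B = (-171/13, 23/13)
D = (-10/3, -1/3)

1. D_x = -10/3  [D is the centroid of △ECA]
2. D_y = -1/3  [D is the centroid of △ECA]
   → D = (-10/3, -1/3)
3. B_x = -171/13  [C, E, B are collinear ∩ AB ⟂ CE]
4. B_y = 23/13  [C, E, B are collinear ∩ AB ⟂ CE]
   → B = (-171/13, 23/13)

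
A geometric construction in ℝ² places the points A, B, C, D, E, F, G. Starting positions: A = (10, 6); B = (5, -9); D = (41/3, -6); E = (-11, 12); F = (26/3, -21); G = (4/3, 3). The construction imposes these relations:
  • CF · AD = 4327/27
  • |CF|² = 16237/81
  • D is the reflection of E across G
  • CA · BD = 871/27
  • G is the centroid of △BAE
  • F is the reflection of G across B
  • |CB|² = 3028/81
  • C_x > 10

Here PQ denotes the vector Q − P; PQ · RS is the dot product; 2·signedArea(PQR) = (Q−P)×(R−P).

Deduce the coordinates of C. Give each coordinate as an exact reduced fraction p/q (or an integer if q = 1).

1. C_x = 97/9  [CF · AD = 4327/27 ∩ CA · BD = 871/27]
2. C_y = -7  [CF · AD = 4327/27 ∩ CA · BD = 871/27]
   → C = (97/9, -7)

C = (97/9, -7)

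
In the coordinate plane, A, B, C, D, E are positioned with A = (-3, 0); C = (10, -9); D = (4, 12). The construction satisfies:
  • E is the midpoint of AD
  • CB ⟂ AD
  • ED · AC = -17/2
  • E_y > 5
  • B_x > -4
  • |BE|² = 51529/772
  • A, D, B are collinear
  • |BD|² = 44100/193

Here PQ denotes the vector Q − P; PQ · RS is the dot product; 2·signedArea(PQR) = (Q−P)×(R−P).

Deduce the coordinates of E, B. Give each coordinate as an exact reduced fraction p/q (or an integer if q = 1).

B = (-698/193, -204/193)
E = (1/2, 6)

1. E_x = 1/2  [E is the midpoint of AD]
2. E_y = 6  [E is the midpoint of AD]
   → E = (1/2, 6)
3. B_x = -698/193  [A, D, B are collinear ∩ CB ⟂ AD]
4. B_y = -204/193  [A, D, B are collinear ∩ CB ⟂ AD]
   → B = (-698/193, -204/193)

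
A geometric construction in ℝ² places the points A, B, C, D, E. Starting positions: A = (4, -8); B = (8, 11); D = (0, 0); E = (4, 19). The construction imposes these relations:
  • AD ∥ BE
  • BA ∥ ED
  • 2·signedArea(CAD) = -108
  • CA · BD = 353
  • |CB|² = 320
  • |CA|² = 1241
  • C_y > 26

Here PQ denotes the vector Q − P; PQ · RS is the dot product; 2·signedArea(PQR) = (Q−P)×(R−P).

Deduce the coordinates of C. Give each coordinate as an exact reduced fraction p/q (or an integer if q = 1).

1. C_x = 0  [CA · BD = 353 ∩ 2·signedArea(CAD) = -108]
2. C_y = 27  [CA · BD = 353 ∩ 2·signedArea(CAD) = -108]
   → C = (0, 27)

C = (0, 27)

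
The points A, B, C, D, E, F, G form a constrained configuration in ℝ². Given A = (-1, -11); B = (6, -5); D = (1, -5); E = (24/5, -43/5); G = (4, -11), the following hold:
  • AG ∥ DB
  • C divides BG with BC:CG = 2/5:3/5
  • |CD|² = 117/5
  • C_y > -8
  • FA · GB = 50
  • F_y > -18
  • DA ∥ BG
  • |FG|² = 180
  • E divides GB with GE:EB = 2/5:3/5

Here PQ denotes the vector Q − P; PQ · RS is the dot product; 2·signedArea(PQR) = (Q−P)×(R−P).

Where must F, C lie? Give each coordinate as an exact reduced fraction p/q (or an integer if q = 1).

1. F_x = -8  [line -2·x + -6·y + -118 = 0 ∩ |FG|² = 180]
2. F_y = -17  [line -2·x + -6·y + -118 = 0 ∩ |FG|² = 180]
   → F = (-8, -17)
3. C_x = 26/5  [C divides BG with BC:CG = 2/5:3/5]
4. C_y = -37/5  [C divides BG with BC:CG = 2/5:3/5]
   → C = (26/5, -37/5)

C = (26/5, -37/5)
F = (-8, -17)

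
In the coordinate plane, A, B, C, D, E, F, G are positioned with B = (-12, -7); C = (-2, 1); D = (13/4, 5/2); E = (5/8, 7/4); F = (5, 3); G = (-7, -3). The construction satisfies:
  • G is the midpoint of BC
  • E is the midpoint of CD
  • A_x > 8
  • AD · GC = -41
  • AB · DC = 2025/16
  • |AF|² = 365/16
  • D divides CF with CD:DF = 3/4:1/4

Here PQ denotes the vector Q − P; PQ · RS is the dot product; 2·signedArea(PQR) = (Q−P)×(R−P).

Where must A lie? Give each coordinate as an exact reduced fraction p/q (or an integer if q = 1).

1. A_x = 33/4  [AB · DC = 2025/16 ∩ AD · GC = -41]
2. A_y = 13/2  [AB · DC = 2025/16 ∩ AD · GC = -41]
   → A = (33/4, 13/2)

A = (33/4, 13/2)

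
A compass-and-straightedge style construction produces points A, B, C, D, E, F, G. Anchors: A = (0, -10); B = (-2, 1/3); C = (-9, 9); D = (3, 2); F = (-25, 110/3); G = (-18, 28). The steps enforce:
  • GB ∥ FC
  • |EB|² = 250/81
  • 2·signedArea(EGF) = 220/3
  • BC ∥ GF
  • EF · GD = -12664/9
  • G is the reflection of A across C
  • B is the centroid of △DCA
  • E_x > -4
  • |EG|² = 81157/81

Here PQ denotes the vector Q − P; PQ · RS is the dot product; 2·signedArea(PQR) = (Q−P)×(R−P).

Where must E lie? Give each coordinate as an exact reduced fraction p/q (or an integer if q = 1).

E = (-11/3, -2/9)

1. E_x = -11/3  [EF · GD = -12664/9 ∩ 2·signedArea(EGF) = 220/3]
2. E_y = -2/9  [EF · GD = -12664/9 ∩ 2·signedArea(EGF) = 220/3]
   → E = (-11/3, -2/9)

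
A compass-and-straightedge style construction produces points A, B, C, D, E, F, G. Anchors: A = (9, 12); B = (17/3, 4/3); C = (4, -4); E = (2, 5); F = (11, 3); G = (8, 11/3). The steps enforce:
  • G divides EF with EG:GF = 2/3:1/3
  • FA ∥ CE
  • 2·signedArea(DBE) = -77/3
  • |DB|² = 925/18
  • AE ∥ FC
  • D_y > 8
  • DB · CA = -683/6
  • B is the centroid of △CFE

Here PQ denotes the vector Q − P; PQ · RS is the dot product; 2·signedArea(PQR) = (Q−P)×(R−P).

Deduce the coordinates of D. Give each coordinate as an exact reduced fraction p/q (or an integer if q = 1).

1. D_x = 11/2  [DB · CA = -683/6 ∩ 2·signedArea(DBE) = -77/3]
2. D_y = 17/2  [DB · CA = -683/6 ∩ 2·signedArea(DBE) = -77/3]
   → D = (11/2, 17/2)

D = (11/2, 17/2)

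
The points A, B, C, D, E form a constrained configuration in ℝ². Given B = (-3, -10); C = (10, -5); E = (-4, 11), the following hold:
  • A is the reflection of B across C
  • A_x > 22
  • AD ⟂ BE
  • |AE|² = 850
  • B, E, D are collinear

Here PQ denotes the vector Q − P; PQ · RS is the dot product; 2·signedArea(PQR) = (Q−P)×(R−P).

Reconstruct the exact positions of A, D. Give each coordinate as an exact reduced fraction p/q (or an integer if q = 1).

1. A_x = 23  [A is the reflection of B across C]
2. A_y = 0  [A is the reflection of B across C]
   → A = (23, 0)
3. D_x = -755/221  [B, E, D are collinear ∩ AD ⟂ BE]
4. D_y = -278/221  [B, E, D are collinear ∩ AD ⟂ BE]
   → D = (-755/221, -278/221)

A = (23, 0)
D = (-755/221, -278/221)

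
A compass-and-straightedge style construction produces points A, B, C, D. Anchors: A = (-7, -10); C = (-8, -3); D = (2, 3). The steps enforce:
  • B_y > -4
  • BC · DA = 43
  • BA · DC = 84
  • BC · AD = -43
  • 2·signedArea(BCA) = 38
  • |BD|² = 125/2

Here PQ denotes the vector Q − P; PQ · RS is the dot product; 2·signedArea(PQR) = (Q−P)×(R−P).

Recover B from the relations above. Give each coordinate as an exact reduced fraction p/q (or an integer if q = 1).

1. B_x = -5/2  [BC · DA = 43 ∩ 2·signedArea(BCA) = 38]
2. B_y = -7/2  [BC · DA = 43 ∩ 2·signedArea(BCA) = 38]
   → B = (-5/2, -7/2)

B = (-5/2, -7/2)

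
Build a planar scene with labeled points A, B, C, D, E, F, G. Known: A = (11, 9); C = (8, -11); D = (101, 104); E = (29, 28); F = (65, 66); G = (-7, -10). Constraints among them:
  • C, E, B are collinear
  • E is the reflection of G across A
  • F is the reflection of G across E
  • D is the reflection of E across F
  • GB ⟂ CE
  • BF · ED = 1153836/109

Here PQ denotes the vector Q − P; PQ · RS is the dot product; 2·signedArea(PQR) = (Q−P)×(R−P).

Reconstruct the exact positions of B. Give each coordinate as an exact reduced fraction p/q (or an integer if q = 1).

B = (550/109, -1797/109)

1. B_x = 550/109  [C, E, B are collinear ∩ GB ⟂ CE]
2. B_y = -1797/109  [C, E, B are collinear ∩ GB ⟂ CE]
   → B = (550/109, -1797/109)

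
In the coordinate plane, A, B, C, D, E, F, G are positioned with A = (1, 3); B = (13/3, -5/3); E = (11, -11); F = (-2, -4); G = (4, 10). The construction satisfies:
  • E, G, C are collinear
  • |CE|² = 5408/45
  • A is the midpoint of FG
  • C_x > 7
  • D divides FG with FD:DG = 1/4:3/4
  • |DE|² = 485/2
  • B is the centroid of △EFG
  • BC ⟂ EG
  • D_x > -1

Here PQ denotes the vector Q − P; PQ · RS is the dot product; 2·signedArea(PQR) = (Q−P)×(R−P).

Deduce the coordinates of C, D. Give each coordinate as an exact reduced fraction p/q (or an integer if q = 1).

1. C_x = 113/15  [E, G, C are collinear ∩ BC ⟂ EG]
2. C_y = -3/5  [E, G, C are collinear ∩ BC ⟂ EG]
   → C = (113/15, -3/5)
3. D_x = -1/2  [D divides FG with FD:DG = 1/4:3/4]
4. D_y = -1/2  [D divides FG with FD:DG = 1/4:3/4]
   → D = (-1/2, -1/2)

C = (113/15, -3/5)
D = (-1/2, -1/2)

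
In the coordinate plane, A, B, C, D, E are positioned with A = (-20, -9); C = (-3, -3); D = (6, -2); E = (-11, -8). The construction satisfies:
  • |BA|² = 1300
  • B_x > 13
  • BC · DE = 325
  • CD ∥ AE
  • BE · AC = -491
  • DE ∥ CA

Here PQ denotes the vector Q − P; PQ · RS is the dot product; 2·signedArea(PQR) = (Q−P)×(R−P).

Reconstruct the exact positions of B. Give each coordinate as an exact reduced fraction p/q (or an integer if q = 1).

B = (14, 3)

1. B_x = 14  [line 17·x + 6·y + -256 = 0 ∩ |BA|² = 1300]
2. B_y = 3  [line 17·x + 6·y + -256 = 0 ∩ |BA|² = 1300]
   → B = (14, 3)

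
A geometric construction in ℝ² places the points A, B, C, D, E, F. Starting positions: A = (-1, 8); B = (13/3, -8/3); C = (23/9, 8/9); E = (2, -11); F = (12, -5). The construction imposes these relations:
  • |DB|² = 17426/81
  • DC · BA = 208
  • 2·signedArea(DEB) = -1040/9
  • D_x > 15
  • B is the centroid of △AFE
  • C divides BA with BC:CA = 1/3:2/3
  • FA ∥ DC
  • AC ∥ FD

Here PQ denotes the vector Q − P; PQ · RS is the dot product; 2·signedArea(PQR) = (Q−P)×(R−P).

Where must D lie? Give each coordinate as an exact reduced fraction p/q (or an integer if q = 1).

1. D_x = 140/9  [FA ∥ DC ∩ AC ∥ FD]
2. D_y = -109/9  [FA ∥ DC ∩ AC ∥ FD]
   → D = (140/9, -109/9)

D = (140/9, -109/9)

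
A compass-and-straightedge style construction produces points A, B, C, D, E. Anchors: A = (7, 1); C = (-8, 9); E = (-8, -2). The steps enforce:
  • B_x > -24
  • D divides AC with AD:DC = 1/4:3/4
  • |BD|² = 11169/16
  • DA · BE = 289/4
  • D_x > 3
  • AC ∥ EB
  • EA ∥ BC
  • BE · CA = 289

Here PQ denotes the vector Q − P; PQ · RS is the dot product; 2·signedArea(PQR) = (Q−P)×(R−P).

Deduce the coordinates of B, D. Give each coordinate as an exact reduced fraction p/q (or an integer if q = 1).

B = (-23, 6)
D = (13/4, 3)

1. B_x = -23  [EA ∥ BC ∩ AC ∥ EB]
2. B_y = 6  [EA ∥ BC ∩ AC ∥ EB]
   → B = (-23, 6)
3. D_x = 13/4  [D divides AC with AD:DC = 1/4:3/4]
4. D_y = 3  [D divides AC with AD:DC = 1/4:3/4]
   → D = (13/4, 3)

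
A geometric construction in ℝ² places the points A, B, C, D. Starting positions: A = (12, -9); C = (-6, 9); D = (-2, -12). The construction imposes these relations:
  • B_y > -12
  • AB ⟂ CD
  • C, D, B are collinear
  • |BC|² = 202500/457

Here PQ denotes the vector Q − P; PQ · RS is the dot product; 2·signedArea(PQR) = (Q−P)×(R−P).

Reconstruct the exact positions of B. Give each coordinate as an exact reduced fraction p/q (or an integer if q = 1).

B = (-942/457, -5337/457)

1. B_x = -942/457  [C, D, B are collinear ∩ AB ⟂ CD]
2. B_y = -5337/457  [C, D, B are collinear ∩ AB ⟂ CD]
   → B = (-942/457, -5337/457)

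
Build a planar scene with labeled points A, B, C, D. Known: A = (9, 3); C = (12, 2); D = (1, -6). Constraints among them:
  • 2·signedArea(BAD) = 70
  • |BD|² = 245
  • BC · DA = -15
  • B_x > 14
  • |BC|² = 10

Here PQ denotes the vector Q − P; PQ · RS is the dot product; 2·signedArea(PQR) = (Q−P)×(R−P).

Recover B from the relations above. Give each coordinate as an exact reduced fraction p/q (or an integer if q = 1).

1. B_x = 15  [2·signedArea(BAD) = 70 ∩ BC · DA = -15]
2. B_y = 1  [2·signedArea(BAD) = 70 ∩ BC · DA = -15]
   → B = (15, 1)

B = (15, 1)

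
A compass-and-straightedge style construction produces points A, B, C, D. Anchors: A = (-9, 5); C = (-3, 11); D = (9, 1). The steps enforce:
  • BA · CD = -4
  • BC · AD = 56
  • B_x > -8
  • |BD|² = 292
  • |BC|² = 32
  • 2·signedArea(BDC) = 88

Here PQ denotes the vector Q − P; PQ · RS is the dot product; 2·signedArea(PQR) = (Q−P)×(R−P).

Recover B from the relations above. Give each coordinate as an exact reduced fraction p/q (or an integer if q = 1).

B = (-7, 7)

1. B_x = -7  [BA · CD = -4 ∩ 2·signedArea(BDC) = 88]
2. B_y = 7  [BA · CD = -4 ∩ 2·signedArea(BDC) = 88]
   → B = (-7, 7)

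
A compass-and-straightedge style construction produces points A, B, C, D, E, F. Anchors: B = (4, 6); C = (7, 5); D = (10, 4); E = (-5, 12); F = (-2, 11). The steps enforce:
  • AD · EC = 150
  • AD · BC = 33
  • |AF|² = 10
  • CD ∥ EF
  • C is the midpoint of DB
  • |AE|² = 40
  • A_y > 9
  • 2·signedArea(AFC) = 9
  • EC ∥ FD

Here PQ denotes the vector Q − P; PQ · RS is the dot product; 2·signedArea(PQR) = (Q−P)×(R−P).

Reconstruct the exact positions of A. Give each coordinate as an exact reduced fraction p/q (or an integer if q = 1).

A = (1, 10)

1. A_x = 1  [AD · EC = 150 ∩ 2·signedArea(AFC) = 9]
2. A_y = 10  [AD · EC = 150 ∩ 2·signedArea(AFC) = 9]
   → A = (1, 10)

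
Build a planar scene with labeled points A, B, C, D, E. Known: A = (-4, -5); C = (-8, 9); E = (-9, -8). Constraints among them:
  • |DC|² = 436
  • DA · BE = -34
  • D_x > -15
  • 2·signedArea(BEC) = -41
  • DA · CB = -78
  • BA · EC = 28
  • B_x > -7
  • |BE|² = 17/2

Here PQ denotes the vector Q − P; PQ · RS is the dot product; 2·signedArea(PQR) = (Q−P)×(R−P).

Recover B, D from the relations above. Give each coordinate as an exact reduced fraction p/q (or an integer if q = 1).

B = (-13/2, -13/2)
D = (-14, -11)

1. B_x = -13/2  [2·signedArea(BEC) = -41 ∩ BA · EC = 28]
2. B_y = -13/2  [2·signedArea(BEC) = -41 ∩ BA · EC = 28]
   → B = (-13/2, -13/2)
3. D_x = -14  [DA · BE = -34 ∩ DA · CB = -78]
4. D_y = -11  [DA · BE = -34 ∩ DA · CB = -78]
   → D = (-14, -11)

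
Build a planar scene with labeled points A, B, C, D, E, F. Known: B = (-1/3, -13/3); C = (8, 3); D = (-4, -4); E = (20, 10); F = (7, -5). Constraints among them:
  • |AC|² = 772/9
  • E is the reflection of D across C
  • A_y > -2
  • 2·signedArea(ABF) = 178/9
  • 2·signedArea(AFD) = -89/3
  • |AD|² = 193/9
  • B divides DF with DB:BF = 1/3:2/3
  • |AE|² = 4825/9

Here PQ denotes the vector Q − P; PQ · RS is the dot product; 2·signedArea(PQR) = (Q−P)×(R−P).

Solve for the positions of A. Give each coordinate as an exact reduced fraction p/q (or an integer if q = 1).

1. A_x = 0  [line 2/3·x + 22/3·y + 110/9 = 0 ∩ |AC|² = 772/9]
2. A_y = -5/3  [line 2/3·x + 22/3·y + 110/9 = 0 ∩ |AC|² = 772/9]
   → A = (0, -5/3)

A = (0, -5/3)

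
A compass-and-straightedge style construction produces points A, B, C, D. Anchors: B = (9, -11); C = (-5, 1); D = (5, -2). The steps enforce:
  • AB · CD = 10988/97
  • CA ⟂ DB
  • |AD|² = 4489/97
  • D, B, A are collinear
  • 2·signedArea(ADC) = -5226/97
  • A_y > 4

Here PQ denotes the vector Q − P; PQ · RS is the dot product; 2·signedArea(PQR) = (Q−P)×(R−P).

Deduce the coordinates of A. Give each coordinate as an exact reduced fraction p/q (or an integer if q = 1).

1. A_x = 217/97  [D, B, A are collinear ∩ CA ⟂ DB]
2. A_y = 409/97  [D, B, A are collinear ∩ CA ⟂ DB]
   → A = (217/97, 409/97)

A = (217/97, 409/97)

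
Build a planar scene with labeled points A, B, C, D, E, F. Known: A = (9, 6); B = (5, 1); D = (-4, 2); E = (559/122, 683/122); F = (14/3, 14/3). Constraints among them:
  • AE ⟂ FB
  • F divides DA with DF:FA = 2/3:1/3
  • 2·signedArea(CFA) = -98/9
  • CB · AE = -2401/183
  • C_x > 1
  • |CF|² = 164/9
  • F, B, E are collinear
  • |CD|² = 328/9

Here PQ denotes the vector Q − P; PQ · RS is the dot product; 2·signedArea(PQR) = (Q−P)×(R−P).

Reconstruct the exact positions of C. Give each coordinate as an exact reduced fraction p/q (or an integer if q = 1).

C = (2, 4/3)

1. C_x = 2  [2·signedArea(CFA) = -98/9 ∩ CB · AE = -2401/183]
2. C_y = 4/3  [2·signedArea(CFA) = -98/9 ∩ CB · AE = -2401/183]
   → C = (2, 4/3)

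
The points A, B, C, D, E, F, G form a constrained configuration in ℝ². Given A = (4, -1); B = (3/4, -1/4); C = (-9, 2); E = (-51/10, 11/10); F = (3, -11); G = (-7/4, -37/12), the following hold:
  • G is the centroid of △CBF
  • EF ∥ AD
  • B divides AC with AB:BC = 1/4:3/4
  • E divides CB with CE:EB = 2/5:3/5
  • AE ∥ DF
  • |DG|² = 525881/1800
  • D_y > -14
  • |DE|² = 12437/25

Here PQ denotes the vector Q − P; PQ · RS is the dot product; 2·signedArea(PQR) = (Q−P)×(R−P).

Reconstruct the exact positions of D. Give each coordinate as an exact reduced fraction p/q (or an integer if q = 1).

D = (121/10, -131/10)

1. D_x = 121/10  [AE ∥ DF ∩ EF ∥ AD]
2. D_y = -131/10  [AE ∥ DF ∩ EF ∥ AD]
   → D = (121/10, -131/10)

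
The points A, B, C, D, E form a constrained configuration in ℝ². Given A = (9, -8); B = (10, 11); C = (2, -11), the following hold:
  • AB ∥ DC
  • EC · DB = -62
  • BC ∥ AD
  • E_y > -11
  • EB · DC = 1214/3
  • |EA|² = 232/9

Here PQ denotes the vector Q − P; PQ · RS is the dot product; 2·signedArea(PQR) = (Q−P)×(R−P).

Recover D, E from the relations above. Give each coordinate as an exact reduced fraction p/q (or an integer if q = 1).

1. D_x = 1  [AB ∥ DC ∩ BC ∥ AD]
2. D_y = -30  [AB ∥ DC ∩ BC ∥ AD]
   → D = (1, -30)
3. E_x = 13/3  [EB · DC = 1214/3 ∩ EC · DB = -62]
4. E_y = -10  [EB · DC = 1214/3 ∩ EC · DB = -62]
   → E = (13/3, -10)

D = (1, -30)
E = (13/3, -10)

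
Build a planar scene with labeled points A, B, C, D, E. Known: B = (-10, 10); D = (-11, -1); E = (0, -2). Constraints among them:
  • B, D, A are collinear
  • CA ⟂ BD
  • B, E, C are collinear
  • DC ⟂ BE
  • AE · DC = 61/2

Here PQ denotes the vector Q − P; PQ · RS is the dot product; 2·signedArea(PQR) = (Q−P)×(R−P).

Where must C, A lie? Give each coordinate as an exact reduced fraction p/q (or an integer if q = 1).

A = (-21/2, 9/2)
C = (-5, 4)

1. C_x = -5  [B, E, C are collinear ∩ DC ⟂ BE]
2. C_y = 4  [B, E, C are collinear ∩ DC ⟂ BE]
   → C = (-5, 4)
3. A_x = -21/2  [B, D, A are collinear ∩ CA ⟂ BD]
4. A_y = 9/2  [B, D, A are collinear ∩ CA ⟂ BD]
   → A = (-21/2, 9/2)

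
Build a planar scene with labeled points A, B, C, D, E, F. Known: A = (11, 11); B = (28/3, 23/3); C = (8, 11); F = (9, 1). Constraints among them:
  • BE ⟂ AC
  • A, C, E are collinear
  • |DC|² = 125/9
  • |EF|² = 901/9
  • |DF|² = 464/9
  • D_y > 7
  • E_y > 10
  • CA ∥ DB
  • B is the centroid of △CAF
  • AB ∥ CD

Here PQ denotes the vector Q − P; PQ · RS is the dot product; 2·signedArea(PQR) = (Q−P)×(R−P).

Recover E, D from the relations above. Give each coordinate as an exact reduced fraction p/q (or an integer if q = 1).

D = (19/3, 23/3)
E = (28/3, 11)

1. E_x = 28/3  [A, C, E are collinear ∩ BE ⟂ AC]
2. E_y = 11  [A, C, E are collinear ∩ BE ⟂ AC]
   → E = (28/3, 11)
3. D_x = 19/3  [CA ∥ DB ∩ AB ∥ CD]
4. D_y = 23/3  [CA ∥ DB ∩ AB ∥ CD]
   → D = (19/3, 23/3)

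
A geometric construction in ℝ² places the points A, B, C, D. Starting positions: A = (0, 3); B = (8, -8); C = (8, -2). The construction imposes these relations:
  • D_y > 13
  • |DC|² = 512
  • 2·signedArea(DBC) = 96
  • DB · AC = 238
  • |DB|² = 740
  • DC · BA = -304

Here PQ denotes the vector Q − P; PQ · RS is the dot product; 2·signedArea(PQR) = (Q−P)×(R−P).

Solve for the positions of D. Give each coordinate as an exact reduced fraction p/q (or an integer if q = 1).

1. D_x = -8  [DC · BA = -304 ∩ 2·signedArea(DBC) = 96]
2. D_y = 14  [DC · BA = -304 ∩ 2·signedArea(DBC) = 96]
   → D = (-8, 14)

D = (-8, 14)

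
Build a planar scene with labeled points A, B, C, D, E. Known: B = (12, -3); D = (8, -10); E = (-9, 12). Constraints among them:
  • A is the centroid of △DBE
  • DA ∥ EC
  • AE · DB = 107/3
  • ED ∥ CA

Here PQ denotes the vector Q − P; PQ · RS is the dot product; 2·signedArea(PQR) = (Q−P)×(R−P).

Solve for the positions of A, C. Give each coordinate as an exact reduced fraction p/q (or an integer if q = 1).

A = (11/3, -1/3)
C = (-40/3, 65/3)

1. A_x = 11/3  [A is the centroid of △DBE]
2. A_y = -1/3  [A is the centroid of △DBE]
   → A = (11/3, -1/3)
3. C_x = -40/3  [ED ∥ CA ∩ DA ∥ EC]
4. C_y = 65/3  [ED ∥ CA ∩ DA ∥ EC]
   → C = (-40/3, 65/3)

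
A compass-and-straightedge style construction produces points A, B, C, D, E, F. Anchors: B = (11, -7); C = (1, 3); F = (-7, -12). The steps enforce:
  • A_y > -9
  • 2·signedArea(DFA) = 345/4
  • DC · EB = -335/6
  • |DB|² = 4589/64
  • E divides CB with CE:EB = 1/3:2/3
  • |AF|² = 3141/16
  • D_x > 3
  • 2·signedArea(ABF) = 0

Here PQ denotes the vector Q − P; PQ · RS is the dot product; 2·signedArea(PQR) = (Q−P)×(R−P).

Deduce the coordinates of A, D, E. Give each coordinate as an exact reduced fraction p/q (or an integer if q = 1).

1. A_x = 13/2  [line 5·x + -18·y + -181 = 0 ∩ |AF|² = 3141/16]
2. A_y = -33/4  [line 5·x + -18·y + -181 = 0 ∩ |AF|² = 3141/16]
   → A = (13/2, -33/4)
3. E_x = 13/3  [E divides CB with CE:EB = 1/3:2/3]
4. E_y = -1/3  [E divides CB with CE:EB = 1/3:2/3]
   → E = (13/3, -1/3)
5. D_x = 15/4  [2·signedArea(DFA) = 345/4 ∩ DC · EB = -335/6]
6. D_y = -21/8  [2·signedArea(DFA) = 345/4 ∩ DC · EB = -335/6]
   → D = (15/4, -21/8)

A = (13/2, -33/4)
D = (15/4, -21/8)
E = (13/3, -1/3)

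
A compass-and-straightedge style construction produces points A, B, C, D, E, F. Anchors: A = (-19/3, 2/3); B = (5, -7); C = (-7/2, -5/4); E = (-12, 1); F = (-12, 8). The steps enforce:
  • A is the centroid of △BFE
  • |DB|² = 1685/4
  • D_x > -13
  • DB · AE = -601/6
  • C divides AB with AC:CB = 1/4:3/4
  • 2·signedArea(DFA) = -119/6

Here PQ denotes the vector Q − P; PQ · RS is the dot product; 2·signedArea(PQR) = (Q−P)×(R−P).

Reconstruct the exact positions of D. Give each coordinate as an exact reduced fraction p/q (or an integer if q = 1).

D = (-12, 9/2)

1. D_x = -12  [DB · AE = -601/6 ∩ 2·signedArea(DFA) = -119/6]
2. D_y = 9/2  [DB · AE = -601/6 ∩ 2·signedArea(DFA) = -119/6]
   → D = (-12, 9/2)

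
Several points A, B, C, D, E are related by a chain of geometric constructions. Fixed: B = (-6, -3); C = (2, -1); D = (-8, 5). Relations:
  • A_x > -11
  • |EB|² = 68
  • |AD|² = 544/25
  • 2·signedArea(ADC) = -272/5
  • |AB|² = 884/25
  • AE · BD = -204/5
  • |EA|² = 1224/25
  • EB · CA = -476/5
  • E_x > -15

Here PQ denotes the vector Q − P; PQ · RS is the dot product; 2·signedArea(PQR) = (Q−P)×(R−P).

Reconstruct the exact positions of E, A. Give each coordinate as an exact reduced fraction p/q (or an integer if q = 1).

A = (-52/5, 1)
E = (-14, -5)

1. A_x = -52/5  [line 6·x + 10·y + 262/5 = 0 ∩ |AD|² = 544/25]
2. A_y = 1  [line 6·x + 10·y + 262/5 = 0 ∩ |AD|² = 544/25]
   → A = (-52/5, 1)
3. E_x = -14  [EB · CA = -476/5 ∩ AE · BD = -204/5]
4. E_y = -5  [EB · CA = -476/5 ∩ AE · BD = -204/5]
   → E = (-14, -5)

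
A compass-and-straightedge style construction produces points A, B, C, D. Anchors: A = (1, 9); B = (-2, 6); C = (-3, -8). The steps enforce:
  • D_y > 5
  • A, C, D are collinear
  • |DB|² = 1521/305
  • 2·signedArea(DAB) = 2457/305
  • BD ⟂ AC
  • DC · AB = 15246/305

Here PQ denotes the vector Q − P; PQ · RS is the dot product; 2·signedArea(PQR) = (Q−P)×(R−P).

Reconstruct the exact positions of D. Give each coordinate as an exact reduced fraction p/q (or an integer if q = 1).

D = (53/305, 1674/305)

1. D_x = 53/305  [A, C, D are collinear ∩ BD ⟂ AC]
2. D_y = 1674/305  [A, C, D are collinear ∩ BD ⟂ AC]
   → D = (53/305, 1674/305)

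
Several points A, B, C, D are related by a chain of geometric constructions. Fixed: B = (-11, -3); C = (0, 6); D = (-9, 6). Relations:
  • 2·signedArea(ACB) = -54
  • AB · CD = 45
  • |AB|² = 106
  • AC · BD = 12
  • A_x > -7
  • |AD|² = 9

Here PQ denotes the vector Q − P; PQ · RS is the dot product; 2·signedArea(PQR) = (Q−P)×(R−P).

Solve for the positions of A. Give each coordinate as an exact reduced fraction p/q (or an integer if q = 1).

A = (-6, 6)

1. A_x = -6  [AB · CD = 45 ∩ 2·signedArea(ACB) = -54]
2. A_y = 6  [AB · CD = 45 ∩ 2·signedArea(ACB) = -54]
   → A = (-6, 6)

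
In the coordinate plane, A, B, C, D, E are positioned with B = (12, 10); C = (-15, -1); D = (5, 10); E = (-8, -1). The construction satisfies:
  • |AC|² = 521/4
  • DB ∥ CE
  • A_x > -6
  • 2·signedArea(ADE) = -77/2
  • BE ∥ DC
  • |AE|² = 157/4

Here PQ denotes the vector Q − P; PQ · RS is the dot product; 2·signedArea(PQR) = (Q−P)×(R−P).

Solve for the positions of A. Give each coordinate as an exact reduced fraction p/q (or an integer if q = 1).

1. A_x = -5  [line 11·x + -13·y + 227/2 = 0 ∩ |AE|² = 157/4]
2. A_y = 9/2  [line 11·x + -13·y + 227/2 = 0 ∩ |AE|² = 157/4]
   → A = (-5, 9/2)

A = (-5, 9/2)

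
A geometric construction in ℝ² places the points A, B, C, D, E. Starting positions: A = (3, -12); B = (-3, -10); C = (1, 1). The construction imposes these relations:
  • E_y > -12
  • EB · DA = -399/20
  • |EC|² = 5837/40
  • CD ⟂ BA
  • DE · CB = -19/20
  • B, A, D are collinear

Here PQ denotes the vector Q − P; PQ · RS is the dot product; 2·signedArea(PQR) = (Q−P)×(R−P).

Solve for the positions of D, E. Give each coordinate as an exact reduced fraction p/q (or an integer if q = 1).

1. D_x = -27/10  [B, A, D are collinear ∩ CD ⟂ BA]
2. D_y = -101/10  [B, A, D are collinear ∩ CD ⟂ BA]
   → D = (-27/10, -101/10)
3. E_x = 3/20  [EB · DA = -399/20 ∩ DE · CB = -19/20]
4. E_y = -221/20  [EB · DA = -399/20 ∩ DE · CB = -19/20]
   → E = (3/20, -221/20)

D = (-27/10, -101/10)
E = (3/20, -221/20)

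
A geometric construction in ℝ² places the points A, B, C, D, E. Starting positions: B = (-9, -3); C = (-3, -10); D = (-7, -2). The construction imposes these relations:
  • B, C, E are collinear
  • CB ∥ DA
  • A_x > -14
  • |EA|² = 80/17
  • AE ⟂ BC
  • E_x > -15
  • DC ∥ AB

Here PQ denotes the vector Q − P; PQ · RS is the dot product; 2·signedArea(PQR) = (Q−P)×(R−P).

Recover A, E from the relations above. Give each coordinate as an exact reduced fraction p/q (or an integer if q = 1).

1. A_x = -13  [DC ∥ AB ∩ CB ∥ DA]
2. A_y = 5  [DC ∥ AB ∩ CB ∥ DA]
   → A = (-13, 5)
3. E_x = -249/17  [B, C, E are collinear ∩ AE ⟂ BC]
4. E_y = 61/17  [B, C, E are collinear ∩ AE ⟂ BC]
   → E = (-249/17, 61/17)

A = (-13, 5)
E = (-249/17, 61/17)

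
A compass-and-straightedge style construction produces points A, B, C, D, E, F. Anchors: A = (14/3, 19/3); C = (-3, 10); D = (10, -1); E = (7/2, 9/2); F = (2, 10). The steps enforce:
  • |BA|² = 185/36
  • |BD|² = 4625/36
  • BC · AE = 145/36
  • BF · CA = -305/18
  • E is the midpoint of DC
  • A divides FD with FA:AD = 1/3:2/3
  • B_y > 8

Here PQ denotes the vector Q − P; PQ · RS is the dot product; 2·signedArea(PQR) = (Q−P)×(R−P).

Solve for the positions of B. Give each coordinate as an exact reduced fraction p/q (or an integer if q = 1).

B = (10/3, 49/6)

1. B_x = 10/3  [BC · AE = 145/36 ∩ BF · CA = -305/18]
2. B_y = 49/6  [BC · AE = 145/36 ∩ BF · CA = -305/18]
   → B = (10/3, 49/6)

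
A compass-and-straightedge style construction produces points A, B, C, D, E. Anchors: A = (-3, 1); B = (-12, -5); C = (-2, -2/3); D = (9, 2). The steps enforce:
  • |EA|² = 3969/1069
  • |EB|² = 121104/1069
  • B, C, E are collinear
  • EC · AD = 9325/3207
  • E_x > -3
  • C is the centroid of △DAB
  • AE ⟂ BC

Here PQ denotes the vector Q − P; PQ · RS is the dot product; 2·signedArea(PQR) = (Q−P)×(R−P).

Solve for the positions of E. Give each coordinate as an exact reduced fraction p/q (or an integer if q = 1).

1. E_x = -2388/1069  [B, C, E are collinear ∩ AE ⟂ BC]
2. E_y = -821/1069  [B, C, E are collinear ∩ AE ⟂ BC]
   → E = (-2388/1069, -821/1069)

E = (-2388/1069, -821/1069)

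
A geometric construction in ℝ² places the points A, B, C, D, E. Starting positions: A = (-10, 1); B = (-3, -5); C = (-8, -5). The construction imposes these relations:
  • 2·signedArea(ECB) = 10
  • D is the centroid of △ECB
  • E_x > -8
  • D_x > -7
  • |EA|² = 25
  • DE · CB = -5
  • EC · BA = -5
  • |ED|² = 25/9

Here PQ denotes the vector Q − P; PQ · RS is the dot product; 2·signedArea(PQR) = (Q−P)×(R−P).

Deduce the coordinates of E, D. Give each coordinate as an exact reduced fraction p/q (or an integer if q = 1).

D = (-6, -13/3)
E = (-7, -3)

1. E_x = -7  [2·signedArea(ECB) = 10 ∩ EC · BA = -5]
2. E_y = -3  [2·signedArea(ECB) = 10 ∩ EC · BA = -5]
   → E = (-7, -3)
3. D_x = -6  [D is the centroid of △ECB]
4. D_y = -13/3  [D is the centroid of △ECB]
   → D = (-6, -13/3)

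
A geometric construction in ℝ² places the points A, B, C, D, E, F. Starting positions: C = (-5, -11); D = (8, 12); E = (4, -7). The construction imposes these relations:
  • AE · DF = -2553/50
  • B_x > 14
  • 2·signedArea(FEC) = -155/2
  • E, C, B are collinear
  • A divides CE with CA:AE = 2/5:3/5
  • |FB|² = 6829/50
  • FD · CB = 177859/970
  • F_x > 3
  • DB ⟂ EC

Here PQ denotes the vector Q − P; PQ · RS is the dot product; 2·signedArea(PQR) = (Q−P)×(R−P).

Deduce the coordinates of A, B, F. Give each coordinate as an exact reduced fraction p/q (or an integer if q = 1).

A = (-7/5, -47/5)
B = (1396/97, -231/97)
F = (33/10, 13/10)

1. A_x = -7/5  [A divides CE with CA:AE = 2/5:3/5]
2. A_y = -47/5  [A divides CE with CA:AE = 2/5:3/5]
   → A = (-7/5, -47/5)
3. B_x = 1396/97  [E, C, B are collinear ∩ DB ⟂ EC]
4. B_y = -231/97  [E, C, B are collinear ∩ DB ⟂ EC]
   → B = (1396/97, -231/97)
5. F_x = 33/10  [2·signedArea(FEC) = -155/2 ∩ AE · DF = -2553/50]
6. F_y = 13/10  [2·signedArea(FEC) = -155/2 ∩ AE · DF = -2553/50]
   → F = (33/10, 13/10)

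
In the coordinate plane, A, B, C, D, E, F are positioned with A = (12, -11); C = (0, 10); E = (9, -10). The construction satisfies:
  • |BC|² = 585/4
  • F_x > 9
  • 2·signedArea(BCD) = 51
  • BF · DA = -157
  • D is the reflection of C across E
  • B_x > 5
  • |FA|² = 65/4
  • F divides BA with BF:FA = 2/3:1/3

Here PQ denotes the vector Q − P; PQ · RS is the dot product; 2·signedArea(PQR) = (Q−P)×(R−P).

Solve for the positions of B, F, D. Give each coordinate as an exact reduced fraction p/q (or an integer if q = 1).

1. D_x = 18  [D is the reflection of C across E]
2. D_y = -30  [D is the reflection of C across E]
   → D = (18, -30)
3. B_x = 6  [line 40·x + 18·y + -231 = 0 ∩ |BC|² = 585/4]
4. B_y = -1/2  [line 40·x + 18·y + -231 = 0 ∩ |BC|² = 585/4]
   → B = (6, -1/2)
5. F_x = 10  [BF · DA = -157 ∩ F divides BA with BF:FA = 2/3:1/3]
6. F_y = -15/2  [BF · DA = -157 ∩ F divides BA with BF:FA = 2/3:1/3]
   → F = (10, -15/2)

B = (6, -1/2)
D = (18, -30)
F = (10, -15/2)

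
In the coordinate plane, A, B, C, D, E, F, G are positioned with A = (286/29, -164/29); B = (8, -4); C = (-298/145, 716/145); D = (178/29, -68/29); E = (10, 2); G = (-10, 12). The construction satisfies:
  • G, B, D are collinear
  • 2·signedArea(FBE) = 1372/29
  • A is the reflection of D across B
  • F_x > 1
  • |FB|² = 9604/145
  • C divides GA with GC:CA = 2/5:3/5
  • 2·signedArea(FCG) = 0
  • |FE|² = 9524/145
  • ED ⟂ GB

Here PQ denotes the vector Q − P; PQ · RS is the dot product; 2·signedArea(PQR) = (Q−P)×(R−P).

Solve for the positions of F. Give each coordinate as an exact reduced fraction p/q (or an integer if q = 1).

1. F_x = 278/145  [2·signedArea(FCG) = 0 ∩ 2·signedArea(FBE) = 1372/29]
2. F_y = 204/145  [2·signedArea(FCG) = 0 ∩ 2·signedArea(FBE) = 1372/29]
   → F = (278/145, 204/145)

F = (278/145, 204/145)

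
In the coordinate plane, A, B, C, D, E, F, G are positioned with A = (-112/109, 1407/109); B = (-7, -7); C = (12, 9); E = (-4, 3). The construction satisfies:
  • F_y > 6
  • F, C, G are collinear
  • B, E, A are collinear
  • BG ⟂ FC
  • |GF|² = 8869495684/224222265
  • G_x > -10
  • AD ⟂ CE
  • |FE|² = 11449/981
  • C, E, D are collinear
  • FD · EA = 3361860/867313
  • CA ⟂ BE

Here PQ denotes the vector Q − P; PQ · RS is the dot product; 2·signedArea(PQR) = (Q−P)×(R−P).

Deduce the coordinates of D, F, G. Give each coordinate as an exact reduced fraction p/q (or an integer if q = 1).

D = (14828/7957, 41367/7957)
F = (-329/109, 2051/327)
G = (-229367271/24913585, 128260013/24913585)

1. D_x = 14828/7957  [C, E, D are collinear ∩ AD ⟂ CE]
2. D_y = 41367/7957  [C, E, D are collinear ∩ AD ⟂ CE]
   → D = (14828/7957, 41367/7957)
3. F_x = -329/109  [line -324/109·x + -1080/109·y + 5796/109 = 0 ∩ |FE|² = 11449/981]
4. F_y = 2051/327  [line -324/109·x + -1080/109·y + 5796/109 = 0 ∩ |FE|² = 11449/981]
   → F = (-329/109, 2051/327)
5. G_x = -229367271/24913585  [F, C, G are collinear ∩ BG ⟂ FC]
6. G_y = 128260013/24913585  [F, C, G are collinear ∩ BG ⟂ FC]
   → G = (-229367271/24913585, 128260013/24913585)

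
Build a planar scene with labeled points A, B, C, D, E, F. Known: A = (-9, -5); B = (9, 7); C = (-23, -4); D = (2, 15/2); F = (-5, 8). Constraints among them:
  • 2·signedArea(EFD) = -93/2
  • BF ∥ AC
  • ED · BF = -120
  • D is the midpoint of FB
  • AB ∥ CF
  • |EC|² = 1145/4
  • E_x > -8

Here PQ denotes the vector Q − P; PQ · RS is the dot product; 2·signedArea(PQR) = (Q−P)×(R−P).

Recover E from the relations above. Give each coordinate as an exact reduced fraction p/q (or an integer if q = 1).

E = (-7, 3/2)

1. E_x = -7  [2·signedArea(EFD) = -93/2 ∩ ED · BF = -120]
2. E_y = 3/2  [2·signedArea(EFD) = -93/2 ∩ ED · BF = -120]
   → E = (-7, 3/2)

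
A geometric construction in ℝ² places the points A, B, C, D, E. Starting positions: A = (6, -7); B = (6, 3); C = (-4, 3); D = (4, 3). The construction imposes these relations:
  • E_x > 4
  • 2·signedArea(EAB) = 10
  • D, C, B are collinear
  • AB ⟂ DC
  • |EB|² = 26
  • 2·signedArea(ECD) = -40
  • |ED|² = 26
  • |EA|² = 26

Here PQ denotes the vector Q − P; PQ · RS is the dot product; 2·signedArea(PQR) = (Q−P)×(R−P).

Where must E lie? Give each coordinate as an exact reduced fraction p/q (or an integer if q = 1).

E = (5, -2)

1. E_x = 5  [2·signedArea(EAB) = 10 ∩ 2·signedArea(ECD) = -40]
2. E_y = -2  [2·signedArea(EAB) = 10 ∩ 2·signedArea(ECD) = -40]
   → E = (5, -2)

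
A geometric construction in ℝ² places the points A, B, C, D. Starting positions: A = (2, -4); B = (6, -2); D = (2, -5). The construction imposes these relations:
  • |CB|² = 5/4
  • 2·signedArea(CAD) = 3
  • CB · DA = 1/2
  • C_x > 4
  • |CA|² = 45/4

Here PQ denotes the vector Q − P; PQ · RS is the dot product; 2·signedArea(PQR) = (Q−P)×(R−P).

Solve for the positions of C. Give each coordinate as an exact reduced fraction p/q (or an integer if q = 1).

1. C_x = 5  [CB · DA = 1/2 ∩ 2·signedArea(CAD) = 3]
2. C_y = -5/2  [CB · DA = 1/2 ∩ 2·signedArea(CAD) = 3]
   → C = (5, -5/2)

C = (5, -5/2)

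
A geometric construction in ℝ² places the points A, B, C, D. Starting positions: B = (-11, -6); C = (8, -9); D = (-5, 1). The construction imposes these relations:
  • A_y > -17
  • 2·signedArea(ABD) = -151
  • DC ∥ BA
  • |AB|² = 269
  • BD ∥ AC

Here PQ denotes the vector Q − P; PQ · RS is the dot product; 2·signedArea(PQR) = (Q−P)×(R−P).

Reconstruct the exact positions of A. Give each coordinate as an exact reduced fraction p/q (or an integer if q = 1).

A = (2, -16)

1. A_x = 2  [BD ∥ AC ∩ DC ∥ BA]
2. A_y = -16  [BD ∥ AC ∩ DC ∥ BA]
   → A = (2, -16)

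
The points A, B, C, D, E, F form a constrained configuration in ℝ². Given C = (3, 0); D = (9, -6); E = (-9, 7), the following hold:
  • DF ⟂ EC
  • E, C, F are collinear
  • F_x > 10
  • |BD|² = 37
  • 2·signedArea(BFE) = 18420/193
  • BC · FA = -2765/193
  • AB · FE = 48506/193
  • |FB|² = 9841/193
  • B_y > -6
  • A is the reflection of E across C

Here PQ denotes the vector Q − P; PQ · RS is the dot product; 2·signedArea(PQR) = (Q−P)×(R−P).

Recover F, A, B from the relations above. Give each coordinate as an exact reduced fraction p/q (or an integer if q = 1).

A = (15, -7)
B = (3, -5)
F = (1947/193, -798/193)

1. F_x = 1947/193  [E, C, F are collinear ∩ DF ⟂ EC]
2. F_y = -798/193  [E, C, F are collinear ∩ DF ⟂ EC]
   → F = (1947/193, -798/193)
3. A_x = 15  [A is the reflection of E across C]
4. A_y = -7  [A is the reflection of E across C]
   → A = (15, -7)
5. B_x = 3  [BC · FA = -2765/193 ∩ 2·signedArea(BFE) = 18420/193]
6. B_y = -5  [BC · FA = -2765/193 ∩ 2·signedArea(BFE) = 18420/193]
   → B = (3, -5)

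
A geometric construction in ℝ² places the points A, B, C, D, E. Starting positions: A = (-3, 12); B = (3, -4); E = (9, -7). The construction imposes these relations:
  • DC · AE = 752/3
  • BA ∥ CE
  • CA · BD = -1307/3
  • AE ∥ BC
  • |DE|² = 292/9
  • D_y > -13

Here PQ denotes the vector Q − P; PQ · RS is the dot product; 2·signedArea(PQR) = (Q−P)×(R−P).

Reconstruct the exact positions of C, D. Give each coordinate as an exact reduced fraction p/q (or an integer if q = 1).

1. C_x = 15  [BA ∥ CE ∩ AE ∥ BC]
2. C_y = -23  [BA ∥ CE ∩ AE ∥ BC]
   → C = (15, -23)
3. D_x = 11  [DC · AE = 752/3 ∩ CA · BD = -1307/3]
4. D_y = -37/3  [DC · AE = 752/3 ∩ CA · BD = -1307/3]
   → D = (11, -37/3)

C = (15, -23)
D = (11, -37/3)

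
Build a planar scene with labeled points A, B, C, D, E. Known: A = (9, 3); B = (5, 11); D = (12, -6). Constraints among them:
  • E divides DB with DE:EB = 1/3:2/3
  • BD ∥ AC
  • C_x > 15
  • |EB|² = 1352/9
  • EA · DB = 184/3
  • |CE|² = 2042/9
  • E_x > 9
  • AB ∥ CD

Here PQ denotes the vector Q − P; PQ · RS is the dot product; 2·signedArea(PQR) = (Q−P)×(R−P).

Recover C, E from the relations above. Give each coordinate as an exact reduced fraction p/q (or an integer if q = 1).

C = (16, -14)
E = (29/3, -1/3)

1. C_x = 16  [AB ∥ CD ∩ BD ∥ AC]
2. C_y = -14  [AB ∥ CD ∩ BD ∥ AC]
   → C = (16, -14)
3. E_x = 29/3  [E divides DB with DE:EB = 1/3:2/3]
4. E_y = -1/3  [E divides DB with DE:EB = 1/3:2/3]
   → E = (29/3, -1/3)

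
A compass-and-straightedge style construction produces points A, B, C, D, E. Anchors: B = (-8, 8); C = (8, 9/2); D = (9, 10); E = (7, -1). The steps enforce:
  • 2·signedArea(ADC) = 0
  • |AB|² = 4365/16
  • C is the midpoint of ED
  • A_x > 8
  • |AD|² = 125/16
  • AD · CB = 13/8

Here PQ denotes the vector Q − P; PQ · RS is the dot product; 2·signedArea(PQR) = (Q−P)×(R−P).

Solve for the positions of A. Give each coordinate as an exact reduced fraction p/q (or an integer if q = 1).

A = (17/2, 29/4)

1. A_x = 17/2  [2·signedArea(ADC) = 0 ∩ AD · CB = 13/8]
2. A_y = 29/4  [2·signedArea(ADC) = 0 ∩ AD · CB = 13/8]
   → A = (17/2, 29/4)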